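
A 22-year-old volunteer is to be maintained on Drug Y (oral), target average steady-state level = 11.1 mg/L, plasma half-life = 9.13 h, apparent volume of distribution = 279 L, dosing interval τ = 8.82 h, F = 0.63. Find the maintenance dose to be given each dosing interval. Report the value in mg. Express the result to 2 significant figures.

3300 mg

k = ln2 / t½ = 0.693147 / 9.13 = 0.07592 h⁻¹
CL = k × Vd = 0.07592 × 279 = 21.18 L/h
At steady state, F × (Dose/τ) = Css × CL.
Dose = Css × CL × τ / F = 11.1 × 21.18 × 8.82 / 0.63 = 3291 mg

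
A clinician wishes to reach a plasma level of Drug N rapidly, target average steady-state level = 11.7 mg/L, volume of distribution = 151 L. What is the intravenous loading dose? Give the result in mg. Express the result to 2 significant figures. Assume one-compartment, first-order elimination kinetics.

1800 mg

LD = Css × Vd = 11.7 × 151 = 1767 mg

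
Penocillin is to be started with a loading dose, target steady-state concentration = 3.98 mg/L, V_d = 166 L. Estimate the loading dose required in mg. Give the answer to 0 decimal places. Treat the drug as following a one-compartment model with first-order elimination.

661 mg

LD = Css × Vd = 3.98 × 166 = 660.7 mg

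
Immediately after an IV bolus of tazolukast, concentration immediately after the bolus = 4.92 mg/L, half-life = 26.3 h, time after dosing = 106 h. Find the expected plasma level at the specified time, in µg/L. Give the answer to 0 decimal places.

k = ln2 / t½ = 0.693147 / 26.3 = 0.02636 h⁻¹
C = C₀ · e^(−k·t) = 4.920 × e^(−0.02636 × 106)
  = 4.920 × 0.06117 = 0.3010 mg/L
Convert: 0.3010 mg/L × 1000 = 301.0 µg/L

301 µg/L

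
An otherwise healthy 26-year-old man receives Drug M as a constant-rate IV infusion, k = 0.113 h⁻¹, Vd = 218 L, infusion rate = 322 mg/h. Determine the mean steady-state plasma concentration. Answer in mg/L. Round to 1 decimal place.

13.1 mg/L

CL = k × Vd = 0.1130 × 218 = 24.63 L/h
At steady state Css = R₀ / CL = 322 / 24.63 = 13.07 mg/L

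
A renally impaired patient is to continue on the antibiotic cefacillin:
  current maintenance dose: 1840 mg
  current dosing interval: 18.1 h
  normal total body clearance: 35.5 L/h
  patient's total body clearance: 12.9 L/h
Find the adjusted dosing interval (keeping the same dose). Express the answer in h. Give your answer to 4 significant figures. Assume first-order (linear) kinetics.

To keep the same average steady-state level, dosing rate must scale with clearance.
CL ratio = 12.9 / 35.5 = 0.3634
New interval (same dose) = 18.1 / 0.3634 = 49.81 h

49.81 h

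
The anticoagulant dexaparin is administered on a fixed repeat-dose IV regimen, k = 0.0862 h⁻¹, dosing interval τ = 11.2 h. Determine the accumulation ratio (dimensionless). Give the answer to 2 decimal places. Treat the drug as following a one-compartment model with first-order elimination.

1.62

e^(−kτ) = e^(−0.08620 × 11.2) = 0.3808
Accumulation ratio R = 1 / (1 − e^(−kτ)) = 1 / (1 − 0.3808) = 1.615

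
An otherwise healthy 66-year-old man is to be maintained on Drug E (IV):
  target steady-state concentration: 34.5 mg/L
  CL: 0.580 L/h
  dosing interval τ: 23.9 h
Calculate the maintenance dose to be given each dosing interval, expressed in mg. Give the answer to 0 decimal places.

At steady state, Dose/τ = Css × CL.
Dose = Css × CL × τ = 34.5 × 0.5800 × 23.9 = 478.2 mg

478 mg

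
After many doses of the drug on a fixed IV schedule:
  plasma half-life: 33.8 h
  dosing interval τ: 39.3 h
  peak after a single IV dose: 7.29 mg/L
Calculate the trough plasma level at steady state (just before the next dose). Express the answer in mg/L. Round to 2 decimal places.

k = ln2 / t½ = 0.693147 / 33.8 = 0.02051 h⁻¹
e^(−kτ) = e^(−0.02051 × 39.3) = 0.4466
Accumulation ratio R = 1 / (1 − e^(−kτ)) = 1 / (1 − 0.4466) = 1.807
Steady-state trough = C₀ × R × e^(−kτ) = 7.29 × 1.807 × 0.4466 = 5.883 mg/L

5.88 mg/L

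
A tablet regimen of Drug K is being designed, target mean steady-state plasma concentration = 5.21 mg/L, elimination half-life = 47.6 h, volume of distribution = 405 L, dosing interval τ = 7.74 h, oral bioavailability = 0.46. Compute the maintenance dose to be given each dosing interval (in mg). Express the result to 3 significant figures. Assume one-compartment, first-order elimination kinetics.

k = ln2 / t½ = 0.693147 / 47.6 = 0.01456 h⁻¹
CL = k × Vd = 0.01456 × 405 = 5.897 L/h
At steady state, F × (Dose/τ) = Css × CL.
Dose = Css × CL × τ / F = 5.21 × 5.897 × 7.74 / 0.46 = 517.0 mg

517 mg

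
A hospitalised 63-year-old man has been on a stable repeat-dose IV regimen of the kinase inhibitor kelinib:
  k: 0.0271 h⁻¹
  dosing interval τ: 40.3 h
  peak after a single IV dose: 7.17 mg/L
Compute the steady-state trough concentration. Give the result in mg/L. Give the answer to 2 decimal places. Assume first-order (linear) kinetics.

3.62 mg/L

e^(−kτ) = e^(−0.02710 × 40.3) = 0.3355
Accumulation ratio R = 1 / (1 − e^(−kτ)) = 1 / (1 − 0.3355) = 1.505
Steady-state trough = C₀ × R × e^(−kτ) = 7.17 × 1.505 × 0.3355 = 3.620 mg/L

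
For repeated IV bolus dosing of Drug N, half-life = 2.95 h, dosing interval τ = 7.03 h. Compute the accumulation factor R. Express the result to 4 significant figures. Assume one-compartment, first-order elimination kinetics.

1.237

k = ln2 / t½ = 0.693147 / 2.95 = 0.2350 h⁻¹
e^(−kτ) = e^(−0.2350 × 7.03) = 0.1917
Accumulation ratio R = 1 / (1 − e^(−kτ)) = 1 / (1 − 0.1917) = 1.237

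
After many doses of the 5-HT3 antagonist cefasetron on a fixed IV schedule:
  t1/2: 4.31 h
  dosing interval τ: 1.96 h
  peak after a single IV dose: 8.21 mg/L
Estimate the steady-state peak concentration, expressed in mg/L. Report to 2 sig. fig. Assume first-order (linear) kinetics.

30 mg/L

k = ln2 / t½ = 0.693147 / 4.31 = 0.1608 h⁻¹
e^(−kτ) = e^(−0.1608 × 1.96) = 0.7297
Accumulation ratio R = 1 / (1 − e^(−kτ)) = 1 / (1 − 0.7297) = 3.700
Steady-state peak = C₀ × R = 8.21 × 3.700 = 30.38 mg/L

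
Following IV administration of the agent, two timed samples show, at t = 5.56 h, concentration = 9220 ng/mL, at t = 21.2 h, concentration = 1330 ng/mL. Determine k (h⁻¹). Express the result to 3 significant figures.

k = ln(C₁/C₂) / (t₂ − t₁) = ln(9220/1330) / (21.2 − 5.56)
  = 1.936 / 15.64 = 0.1238 h⁻¹

0.124 h⁻¹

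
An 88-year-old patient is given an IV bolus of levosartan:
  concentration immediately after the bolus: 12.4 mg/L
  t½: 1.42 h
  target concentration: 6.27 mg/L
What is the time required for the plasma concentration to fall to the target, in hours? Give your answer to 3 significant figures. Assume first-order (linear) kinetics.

k = ln2 / t½ = 0.693147 / 1.42 = 0.4881 h⁻¹
t = ln(C₀ / C) / k = ln(12.40 / 6.27) / 0.4881
  = ln(1.978) / 0.4881 = 0.6821 / 0.4881 = 1.397 h

1.40 h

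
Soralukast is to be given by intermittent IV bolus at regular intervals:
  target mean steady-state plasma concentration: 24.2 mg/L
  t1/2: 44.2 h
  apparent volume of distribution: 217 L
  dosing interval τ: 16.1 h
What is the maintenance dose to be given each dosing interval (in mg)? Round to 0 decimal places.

1326 mg

k = ln2 / t½ = 0.693147 / 44.2 = 0.01568 h⁻¹
CL = k × Vd = 0.01568 × 217 = 3.403 L/h
At steady state, Dose/τ = Css × CL.
Dose = Css × CL × τ = 24.2 × 3.403 × 16.1 = 1326 mg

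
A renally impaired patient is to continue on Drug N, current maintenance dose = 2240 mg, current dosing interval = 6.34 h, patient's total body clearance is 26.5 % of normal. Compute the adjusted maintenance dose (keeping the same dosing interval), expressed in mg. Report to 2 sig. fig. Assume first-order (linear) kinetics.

To keep the same average steady-state level, dosing rate must scale with clearance.
CL ratio = 26.5 / 100 = 0.2650
New dose (same interval) = 2240 × 0.2650 = 593.6 mg

590 mg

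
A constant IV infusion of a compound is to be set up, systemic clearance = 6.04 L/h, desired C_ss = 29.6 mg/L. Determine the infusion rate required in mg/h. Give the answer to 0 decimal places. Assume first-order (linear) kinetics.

179 mg/h

At steady state, infusion rate R₀ = Css × CL = 29.6 × 6.040 = 178.8 mg/h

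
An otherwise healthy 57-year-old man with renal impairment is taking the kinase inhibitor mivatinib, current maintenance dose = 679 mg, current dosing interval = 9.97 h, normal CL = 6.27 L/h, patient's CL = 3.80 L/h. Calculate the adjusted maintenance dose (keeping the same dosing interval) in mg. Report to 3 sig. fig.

To keep the same average steady-state level, dosing rate must scale with clearance.
CL ratio = 3.80 / 6.27 = 0.6061
New dose (same interval) = 679 × 0.6061 = 411.5 mg

412 mg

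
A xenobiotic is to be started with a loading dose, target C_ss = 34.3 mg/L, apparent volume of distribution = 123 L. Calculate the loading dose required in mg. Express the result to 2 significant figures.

4200 mg

LD = Css × Vd = 34.3 × 123 = 4219 mg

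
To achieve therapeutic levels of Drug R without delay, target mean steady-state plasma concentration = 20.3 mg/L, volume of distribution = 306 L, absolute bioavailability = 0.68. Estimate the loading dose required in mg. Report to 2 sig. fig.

LD = Css × Vd / F = 20.3 × 306 / 0.68 = 9135 mg

9100 mg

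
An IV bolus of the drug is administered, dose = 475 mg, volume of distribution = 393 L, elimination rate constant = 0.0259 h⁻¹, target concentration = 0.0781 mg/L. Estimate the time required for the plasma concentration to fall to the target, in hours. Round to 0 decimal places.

106 h

C₀ = Dose / Vd = 475.0 / 393 = 1.209 mg/L
t = ln(C₀ / C) / k = ln(1.209 / 0.0781) / 0.02590
  = ln(15.48) / 0.02590 = 2.740 / 0.02590 = 105.8 h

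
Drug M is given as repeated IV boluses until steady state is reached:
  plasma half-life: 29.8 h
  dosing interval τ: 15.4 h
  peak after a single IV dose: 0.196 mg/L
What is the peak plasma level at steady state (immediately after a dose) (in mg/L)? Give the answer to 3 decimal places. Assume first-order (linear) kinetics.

0.651 mg/L

k = ln2 / t½ = 0.693147 / 29.8 = 0.02326 h⁻¹
e^(−kτ) = e^(−0.02326 × 15.4) = 0.6989
Accumulation ratio R = 1 / (1 − e^(−kτ)) = 1 / (1 − 0.6989) = 3.321
Steady-state peak = C₀ × R = 0.196 × 3.321 = 0.6509 mg/L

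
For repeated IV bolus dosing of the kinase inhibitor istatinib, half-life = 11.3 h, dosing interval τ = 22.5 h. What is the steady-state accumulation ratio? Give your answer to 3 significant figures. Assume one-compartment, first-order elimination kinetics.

k = ln2 / t½ = 0.693147 / 11.3 = 0.06134 h⁻¹
e^(−kτ) = e^(−0.06134 × 22.5) = 0.2515
Accumulation ratio R = 1 / (1 − e^(−kτ)) = 1 / (1 − 0.2515) = 1.336

1.34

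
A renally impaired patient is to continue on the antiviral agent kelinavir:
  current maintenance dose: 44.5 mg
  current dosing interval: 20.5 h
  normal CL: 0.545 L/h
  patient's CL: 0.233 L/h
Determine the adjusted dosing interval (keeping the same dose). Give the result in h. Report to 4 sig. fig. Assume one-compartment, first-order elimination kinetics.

47.95 h

To keep the same average steady-state level, dosing rate must scale with clearance.
CL ratio = 0.233 / 0.545 = 0.4275
New interval (same dose) = 20.5 / 0.4275 = 47.95 h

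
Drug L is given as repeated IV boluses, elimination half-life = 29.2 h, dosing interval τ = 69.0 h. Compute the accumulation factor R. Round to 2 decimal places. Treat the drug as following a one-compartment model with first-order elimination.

1.24

k = ln2 / t½ = 0.693147 / 29.2 = 0.02374 h⁻¹
e^(−kτ) = e^(−0.02374 × 69.0) = 0.1944
Accumulation ratio R = 1 / (1 − e^(−kτ)) = 1 / (1 − 0.1944) = 1.241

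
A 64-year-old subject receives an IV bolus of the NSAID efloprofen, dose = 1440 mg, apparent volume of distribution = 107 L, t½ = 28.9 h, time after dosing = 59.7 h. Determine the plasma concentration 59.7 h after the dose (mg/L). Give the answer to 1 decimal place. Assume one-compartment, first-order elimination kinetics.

C₀ = Dose / Vd = 1440 / 107 = 13.46 mg/L
k = ln2 / t½ = 0.693147 / 28.9 = 0.02398 h⁻¹
C = C₀ · e^(−k·t) = 13.46 × e^(−0.02398 × 59.7)
  = 13.46 × 0.2389 = 3.216 mg/L

3.2 mg/L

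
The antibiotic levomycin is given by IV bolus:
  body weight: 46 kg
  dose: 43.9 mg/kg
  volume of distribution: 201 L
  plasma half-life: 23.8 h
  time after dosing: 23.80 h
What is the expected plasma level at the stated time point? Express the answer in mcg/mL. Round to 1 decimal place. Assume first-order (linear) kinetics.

5.0 mcg/mL

Total dose = 43.9 × 46 = 2019 mg
C₀ = Dose / Vd = 2019 / 201 = 10.04 mg/L
k = ln2 / t½ = 0.693147 / 23.8 = 0.02912 h⁻¹
t / t½ = 23.80 / 23.8 = 1 half-lives
C = C₀ × (1/2)^1 = 10.04 × 0.5000 = 5.020 mg/L
(5.020 mg/L = 5.020 mcg/mL)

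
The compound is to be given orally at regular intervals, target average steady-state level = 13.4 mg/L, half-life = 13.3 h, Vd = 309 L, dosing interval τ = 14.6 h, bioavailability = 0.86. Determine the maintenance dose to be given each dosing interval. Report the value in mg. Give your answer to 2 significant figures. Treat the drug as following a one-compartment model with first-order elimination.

k = ln2 / t½ = 0.693147 / 13.3 = 0.05212 h⁻¹
CL = k × Vd = 0.05212 × 309 = 16.11 L/h
At steady state, F × (Dose/τ) = Css × CL.
Dose = Css × CL × τ / F = 13.4 × 16.11 × 14.6 / 0.86 = 3665 mg

3700 mg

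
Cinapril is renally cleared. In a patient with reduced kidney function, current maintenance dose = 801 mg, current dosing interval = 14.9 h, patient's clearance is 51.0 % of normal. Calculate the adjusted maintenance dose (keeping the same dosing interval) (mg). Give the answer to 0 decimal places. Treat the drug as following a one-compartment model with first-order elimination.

409 mg

To keep the same average steady-state level, dosing rate must scale with clearance.
CL ratio = 51.0 / 100 = 0.5100
New dose (same interval) = 801 × 0.5100 = 408.5 mg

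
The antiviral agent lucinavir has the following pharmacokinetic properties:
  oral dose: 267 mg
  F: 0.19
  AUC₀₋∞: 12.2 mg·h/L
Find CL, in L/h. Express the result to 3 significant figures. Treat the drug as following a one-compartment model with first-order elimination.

CL = F·Dose / AUC = 0.19 × 267 / 12.2 = 4.158 L/h

4.16 L/h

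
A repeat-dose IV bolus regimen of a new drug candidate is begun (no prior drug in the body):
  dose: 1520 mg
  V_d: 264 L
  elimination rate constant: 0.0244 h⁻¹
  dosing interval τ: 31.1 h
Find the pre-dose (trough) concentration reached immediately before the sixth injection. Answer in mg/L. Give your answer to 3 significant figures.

4.96 mg/L

C₀ per dose = Dose / Vd = 1520 / 264 = 5.758 mg/L
Fraction remaining after one interval: r = e^(−kτ) = e^(−0.02440 × 31.1) = 0.4682
Before dose 6, 5 doses have been given (aged 1τ, 2τ, 3τ, 4τ, 5τ).
C_trough = C₀ × (r + r² + … + r^5) = C₀ × r(1−r^5)/(1−r)
        = 5.758 × 0.4682 × (1 − 0.02250) / (1 − 0.4682) = 4.955 mg/L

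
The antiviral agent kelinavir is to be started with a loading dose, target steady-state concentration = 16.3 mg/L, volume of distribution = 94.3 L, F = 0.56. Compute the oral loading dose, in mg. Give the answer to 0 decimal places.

LD = Css × Vd / F = 16.3 × 94.3 / 0.56 = 2745 mg

2745 mg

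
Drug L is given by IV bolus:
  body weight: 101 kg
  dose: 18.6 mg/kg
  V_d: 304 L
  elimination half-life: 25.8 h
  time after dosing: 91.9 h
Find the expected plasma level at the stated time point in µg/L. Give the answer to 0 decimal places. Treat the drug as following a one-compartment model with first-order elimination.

Total dose = 18.6 × 101 = 1879 mg
C₀ = Dose / Vd = 1879 / 304 = 6.181 mg/L
k = ln2 / t½ = 0.693147 / 25.8 = 0.02687 h⁻¹
C = C₀ · e^(−k·t) = 6.181 × e^(−0.02687 × 91.9)
  = 6.181 × 0.08464 = 0.5232 mg/L
Convert: 0.5232 mg/L × 1000 = 523.2 µg/L

523 µg/L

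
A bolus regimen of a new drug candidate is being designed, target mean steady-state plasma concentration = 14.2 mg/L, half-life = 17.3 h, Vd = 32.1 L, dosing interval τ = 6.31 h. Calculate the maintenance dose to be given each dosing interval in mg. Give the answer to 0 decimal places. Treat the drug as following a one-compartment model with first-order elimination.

115 mg

k = ln2 / t½ = 0.693147 / 17.3 = 0.04007 h⁻¹
CL = k × Vd = 0.04007 × 32.1 = 1.286 L/h
At steady state, Dose/τ = Css × CL.
Dose = Css × CL × τ = 14.2 × 1.286 × 6.31 = 115.2 mg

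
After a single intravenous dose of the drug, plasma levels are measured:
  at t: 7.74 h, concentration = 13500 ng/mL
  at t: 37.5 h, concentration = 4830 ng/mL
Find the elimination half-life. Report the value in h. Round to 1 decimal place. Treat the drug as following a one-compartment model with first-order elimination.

k = ln(C₁/C₂) / (t₂ − t₁) = ln(13500/4830) / (37.5 − 7.74)
  = 1.028 / 29.76 = 0.03454 h⁻¹
t½ = ln2 / k = 0.693147 / 0.03454 = 20.07 h

20.1 h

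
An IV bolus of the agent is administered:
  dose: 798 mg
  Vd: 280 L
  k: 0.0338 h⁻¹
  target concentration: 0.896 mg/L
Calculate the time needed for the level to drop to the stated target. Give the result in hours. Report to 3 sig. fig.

C₀ = Dose / Vd = 798.0 / 280 = 2.850 mg/L
t = ln(C₀ / C) / k = ln(2.850 / 0.896) / 0.03380
  = ln(3.181) / 0.03380 = 1.157 / 0.03380 = 34.23 h

34.2 h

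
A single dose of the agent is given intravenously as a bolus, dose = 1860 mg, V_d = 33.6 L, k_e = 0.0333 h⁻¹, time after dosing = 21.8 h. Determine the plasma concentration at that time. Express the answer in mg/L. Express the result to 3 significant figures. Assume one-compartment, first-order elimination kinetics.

26.8 mg/L

C₀ = Dose / Vd = 1860 / 33.6 = 55.36 mg/L
C = C₀ · e^(−k·t) = 55.36 × e^(−0.03330 × 21.8)
  = 55.36 × 0.4839 = 26.79 mg/L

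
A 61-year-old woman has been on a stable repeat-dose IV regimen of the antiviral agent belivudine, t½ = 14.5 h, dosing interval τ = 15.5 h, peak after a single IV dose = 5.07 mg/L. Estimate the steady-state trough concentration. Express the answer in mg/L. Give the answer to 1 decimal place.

4.6 mg/L

k = ln2 / t½ = 0.693147 / 14.5 = 0.04780 h⁻¹
e^(−kτ) = e^(−0.04780 × 15.5) = 0.4767
Accumulation ratio R = 1 / (1 − e^(−kτ)) = 1 / (1 − 0.4767) = 1.911
Steady-state trough = C₀ × R × e^(−kτ) = 5.07 × 1.911 × 0.4767 = 4.619 mg/L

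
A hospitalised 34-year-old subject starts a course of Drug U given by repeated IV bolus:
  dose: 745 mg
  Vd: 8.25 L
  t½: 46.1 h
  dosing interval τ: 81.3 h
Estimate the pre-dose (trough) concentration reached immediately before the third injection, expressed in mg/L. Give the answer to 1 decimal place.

34.4 mg/L

C₀ per dose = Dose / Vd = 745 / 8.25 = 90.30 mg/L
k = ln2 / t½ = 0.693147 / 46.1 = 0.01504 h⁻¹
Fraction remaining after one interval: r = e^(−kτ) = e^(−0.01504 × 81.3) = 0.2944
Before dose 3, 2 doses have been given (aged 1τ, 2τ).
C_trough = C₀ × (r + r²) = 90.30 × (0.2944 + 0.08667) = 34.41 mg/L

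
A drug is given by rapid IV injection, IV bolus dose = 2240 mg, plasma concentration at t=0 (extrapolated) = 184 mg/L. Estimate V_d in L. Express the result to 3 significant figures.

12.2 L

Vd = Dose / C₀ = 2240 / 184 = 12.17 L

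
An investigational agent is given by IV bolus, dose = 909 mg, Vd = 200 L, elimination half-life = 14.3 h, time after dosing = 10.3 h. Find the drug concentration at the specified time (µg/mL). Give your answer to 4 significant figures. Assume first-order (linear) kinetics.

2.759 µg/mL

C₀ = Dose / Vd = 909.0 / 200 = 4.545 mg/L
k = ln2 / t½ = 0.693147 / 14.3 = 0.04847 h⁻¹
C = C₀ · e^(−k·t) = 4.545 × e^(−0.04847 × 10.3)
  = 4.545 × 0.6070 = 2.759 mg/L
(2.759 mg/L = 2.759 µg/mL)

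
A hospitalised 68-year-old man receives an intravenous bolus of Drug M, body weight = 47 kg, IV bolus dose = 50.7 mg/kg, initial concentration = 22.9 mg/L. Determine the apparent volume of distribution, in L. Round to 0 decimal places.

Dose = 50.7 × 47 = 2383 mg
Vd = Dose / C₀ = 2383 / 22.9 = 104.1 L

104 L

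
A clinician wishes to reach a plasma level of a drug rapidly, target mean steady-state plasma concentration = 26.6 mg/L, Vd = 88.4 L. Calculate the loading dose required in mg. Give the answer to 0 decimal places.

2351 mg

LD = Css × Vd = 26.6 × 88.4 = 2351 mg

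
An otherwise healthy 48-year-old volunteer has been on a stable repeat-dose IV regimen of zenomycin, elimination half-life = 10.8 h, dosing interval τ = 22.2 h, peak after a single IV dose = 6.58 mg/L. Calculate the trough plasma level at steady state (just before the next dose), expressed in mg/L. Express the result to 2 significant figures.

2.1 mg/L

k = ln2 / t½ = 0.693147 / 10.8 = 0.06418 h⁻¹
e^(−kτ) = e^(−0.06418 × 22.2) = 0.2406
Accumulation ratio R = 1 / (1 − e^(−kτ)) = 1 / (1 − 0.2406) = 1.317
Steady-state trough = C₀ × R × e^(−kτ) = 6.58 × 1.317 × 0.2406 = 2.085 mg/L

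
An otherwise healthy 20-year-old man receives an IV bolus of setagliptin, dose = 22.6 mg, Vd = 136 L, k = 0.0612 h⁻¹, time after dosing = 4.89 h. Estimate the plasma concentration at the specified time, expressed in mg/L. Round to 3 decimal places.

C₀ = Dose / Vd = 22.60 / 136 = 0.1662 mg/L
C = C₀ · e^(−k·t) = 0.1662 × e^(−0.06120 × 4.89)
  = 0.1662 × 0.7414 = 0.1232 mg/L

0.123 mg/L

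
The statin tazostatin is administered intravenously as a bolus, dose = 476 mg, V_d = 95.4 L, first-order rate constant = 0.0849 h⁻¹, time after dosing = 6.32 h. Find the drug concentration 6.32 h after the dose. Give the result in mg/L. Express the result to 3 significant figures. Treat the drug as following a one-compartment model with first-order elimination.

2.92 mg/L

C₀ = Dose / Vd = 476.0 / 95.4 = 4.990 mg/L
C = C₀ · e^(−k·t) = 4.990 × e^(−0.08490 × 6.32)
  = 4.990 × 0.5848 = 2.918 mg/L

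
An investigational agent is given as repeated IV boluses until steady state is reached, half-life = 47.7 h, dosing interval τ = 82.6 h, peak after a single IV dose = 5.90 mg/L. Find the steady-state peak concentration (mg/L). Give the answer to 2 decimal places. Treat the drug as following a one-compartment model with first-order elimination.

k = ln2 / t½ = 0.693147 / 47.7 = 0.01453 h⁻¹
e^(−kτ) = e^(−0.01453 × 82.6) = 0.3011
Accumulation ratio R = 1 / (1 − e^(−kτ)) = 1 / (1 − 0.3011) = 1.431
Steady-state peak = C₀ × R = 5.90 × 1.431 = 8.443 mg/L

8.44 mg/L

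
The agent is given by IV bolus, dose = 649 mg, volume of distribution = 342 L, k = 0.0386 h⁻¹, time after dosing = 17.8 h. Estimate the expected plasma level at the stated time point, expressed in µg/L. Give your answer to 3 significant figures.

955 µg/L

C₀ = Dose / Vd = 649.0 / 342 = 1.898 mg/L
C = C₀ · e^(−k·t) = 1.898 × e^(−0.03860 × 17.8)
  = 1.898 × 0.5030 = 0.9547 mg/L
Convert: 0.9547 mg/L × 1000 = 954.7 µg/L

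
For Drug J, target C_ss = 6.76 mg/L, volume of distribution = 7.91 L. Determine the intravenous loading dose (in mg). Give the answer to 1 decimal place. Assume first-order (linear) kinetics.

LD = Css × Vd = 6.76 × 7.91 = 53.47 mg

53.5 mg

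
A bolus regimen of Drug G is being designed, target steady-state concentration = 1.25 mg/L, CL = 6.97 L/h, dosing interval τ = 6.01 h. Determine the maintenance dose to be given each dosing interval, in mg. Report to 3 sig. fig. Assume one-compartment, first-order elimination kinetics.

52.4 mg

At steady state, Dose/τ = Css × CL.
Dose = Css × CL × τ = 1.25 × 6.970 × 6.01 = 52.36 mg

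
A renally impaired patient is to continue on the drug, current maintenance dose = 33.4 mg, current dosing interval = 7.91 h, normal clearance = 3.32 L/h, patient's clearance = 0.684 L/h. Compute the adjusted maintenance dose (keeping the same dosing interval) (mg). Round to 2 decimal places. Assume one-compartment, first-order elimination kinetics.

6.88 mg

To keep the same average steady-state level, dosing rate must scale with clearance.
CL ratio = 0.684 / 3.32 = 0.2060
New dose (same interval) = 33.4 × 0.2060 = 6.880 mg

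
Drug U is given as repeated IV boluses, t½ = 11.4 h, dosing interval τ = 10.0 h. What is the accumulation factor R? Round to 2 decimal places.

2.20

k = ln2 / t½ = 0.693147 / 11.4 = 0.06080 h⁻¹
e^(−kτ) = e^(−0.06080 × 10.0) = 0.5444
Accumulation ratio R = 1 / (1 − e^(−kτ)) = 1 / (1 − 0.5444) = 2.195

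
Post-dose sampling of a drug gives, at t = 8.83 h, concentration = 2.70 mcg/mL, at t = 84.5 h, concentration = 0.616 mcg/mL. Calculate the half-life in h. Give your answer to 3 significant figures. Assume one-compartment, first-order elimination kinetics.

35.5 h

k = ln(C₁/C₂) / (t₂ − t₁) = ln(2.70/0.616) / (84.5 − 8.83)
  = 1.478 / 75.67 = 0.01953 h⁻¹
t½ = ln2 / k = 0.693147 / 0.01953 = 35.49 h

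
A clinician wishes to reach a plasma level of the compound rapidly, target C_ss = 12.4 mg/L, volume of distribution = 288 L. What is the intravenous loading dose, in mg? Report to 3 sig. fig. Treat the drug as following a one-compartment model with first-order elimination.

LD = Css × Vd = 12.4 × 288 = 3571 mg

3570 mg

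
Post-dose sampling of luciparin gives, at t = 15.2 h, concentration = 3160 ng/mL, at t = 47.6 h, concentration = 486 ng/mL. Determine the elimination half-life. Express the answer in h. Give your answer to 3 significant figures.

k = ln(C₁/C₂) / (t₂ − t₁) = ln(3160/486) / (47.6 − 15.2)
  = 1.872 / 32.40 = 0.05778 h⁻¹
t½ = ln2 / k = 0.693147 / 0.05778 = 12.00 h

12.0 h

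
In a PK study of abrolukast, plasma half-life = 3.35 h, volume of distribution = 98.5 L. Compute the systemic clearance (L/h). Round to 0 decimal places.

20 L/h

k = ln2 / t½ = 0.693147 / 3.35 = 0.2069 h⁻¹
CL = k × Vd = 0.2069 × 98.5 = 20.38 L/h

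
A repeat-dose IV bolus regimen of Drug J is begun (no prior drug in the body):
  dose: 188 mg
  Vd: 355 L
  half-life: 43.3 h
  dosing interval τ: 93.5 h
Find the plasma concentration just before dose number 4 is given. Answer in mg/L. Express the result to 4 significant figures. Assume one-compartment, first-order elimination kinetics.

0.1510 mg/L

C₀ per dose = Dose / Vd = 188 / 355 = 0.5296 mg/L
k = ln2 / t½ = 0.693147 / 43.3 = 0.01601 h⁻¹
Fraction remaining after one interval: r = e^(−kτ) = e^(−0.01601 × 93.5) = 0.2238
Before dose 4, 3 doses have been given (aged 1τ, 2τ, 3τ).
C_trough = C₀ × (r + r² + … + r^3) = C₀ × r(1−r^3)/(1−r)
        = 0.5296 × 0.2238 × (1 − 0.01121) / (1 − 0.2238) = 0.1510 mg/L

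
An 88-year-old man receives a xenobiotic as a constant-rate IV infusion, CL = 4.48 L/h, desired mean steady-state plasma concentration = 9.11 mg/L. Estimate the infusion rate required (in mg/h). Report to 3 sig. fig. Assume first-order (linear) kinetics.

40.8 mg/h

At steady state, infusion rate R₀ = Css × CL = 9.11 × 4.480 = 40.81 mg/h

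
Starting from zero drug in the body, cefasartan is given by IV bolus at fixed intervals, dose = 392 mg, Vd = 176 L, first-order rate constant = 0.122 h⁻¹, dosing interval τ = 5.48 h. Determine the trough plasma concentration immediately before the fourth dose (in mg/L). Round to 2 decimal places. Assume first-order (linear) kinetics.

C₀ per dose = Dose / Vd = 392 / 176 = 2.227 mg/L
Fraction remaining after one interval: r = e^(−kτ) = e^(−0.1220 × 5.48) = 0.5124
Before dose 4, 3 doses have been given (aged 1τ, 2τ, 3τ).
C_trough = C₀ × (r + r² + … + r^3) = C₀ × r(1−r^3)/(1−r)
        = 2.227 × 0.5124 × (1 − 0.1345) / (1 − 0.5124) = 2.026 mg/L

2.03 mg/L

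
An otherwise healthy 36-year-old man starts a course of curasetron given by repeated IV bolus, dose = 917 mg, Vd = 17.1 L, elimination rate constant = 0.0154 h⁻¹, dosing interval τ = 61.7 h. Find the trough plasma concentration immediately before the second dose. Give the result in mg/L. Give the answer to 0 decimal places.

C₀ per dose = Dose / Vd = 917 / 17.1 = 53.63 mg/L
Fraction remaining after one interval: r = e^(−kτ) = e^(−0.01540 × 61.7) = 0.3867
Before dose 2, 1 dose has been given (aged 1τ).
C_trough = C₀ × r = 53.63 × 0.3867 = 20.74 mg/L

21 mg/L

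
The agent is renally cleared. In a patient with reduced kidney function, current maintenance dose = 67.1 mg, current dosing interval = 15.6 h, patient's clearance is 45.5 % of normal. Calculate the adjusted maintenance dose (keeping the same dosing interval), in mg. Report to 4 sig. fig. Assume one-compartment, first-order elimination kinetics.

30.53 mg

To keep the same average steady-state level, dosing rate must scale with clearance.
CL ratio = 45.5 / 100 = 0.4550
New dose (same interval) = 67.1 × 0.4550 = 30.53 mg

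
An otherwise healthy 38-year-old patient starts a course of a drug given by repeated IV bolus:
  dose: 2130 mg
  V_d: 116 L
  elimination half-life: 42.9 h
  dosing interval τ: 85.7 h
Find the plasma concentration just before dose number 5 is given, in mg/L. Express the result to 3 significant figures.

C₀ per dose = Dose / Vd = 2130 / 116 = 18.36 mg/L
k = ln2 / t½ = 0.693147 / 42.9 = 0.01616 h⁻¹
Fraction remaining after one interval: r = e^(−kτ) = e^(−0.01616 × 85.7) = 0.2503
Before dose 5, 4 doses have been given (aged 1τ, 2τ, 3τ, 4τ).
C_trough = C₀ × (r + r² + … + r^4) = C₀ × r(1−r^4)/(1−r)
        = 18.36 × 0.2503 × (1 − 0.003925) / (1 − 0.2503) = 6.106 mg/L

6.11 mg/L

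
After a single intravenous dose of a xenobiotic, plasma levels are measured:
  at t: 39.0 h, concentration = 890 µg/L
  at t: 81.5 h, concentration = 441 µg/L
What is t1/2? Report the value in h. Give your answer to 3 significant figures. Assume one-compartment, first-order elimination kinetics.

k = ln(C₁/C₂) / (t₂ − t₁) = ln(890/441) / (81.5 − 39.0)
  = 0.7022 / 42.50 = 0.01652 h⁻¹
t½ = ln2 / k = 0.693147 / 0.01652 = 41.96 h

42.0 h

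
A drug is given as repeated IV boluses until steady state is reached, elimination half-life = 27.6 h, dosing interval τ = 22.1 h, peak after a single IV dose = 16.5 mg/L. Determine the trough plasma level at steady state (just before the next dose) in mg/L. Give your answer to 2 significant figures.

22 mg/L

k = ln2 / t½ = 0.693147 / 27.6 = 0.02511 h⁻¹
e^(−kτ) = e^(−0.02511 × 22.1) = 0.5741
Accumulation ratio R = 1 / (1 − e^(−kτ)) = 1 / (1 − 0.5741) = 2.348
Steady-state trough = C₀ × R × e^(−kτ) = 16.5 × 2.348 × 0.5741 = 22.24 mg/L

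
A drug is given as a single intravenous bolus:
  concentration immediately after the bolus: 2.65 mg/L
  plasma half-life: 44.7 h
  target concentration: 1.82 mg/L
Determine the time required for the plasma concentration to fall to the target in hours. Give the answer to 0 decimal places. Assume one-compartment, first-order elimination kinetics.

k = ln2 / t½ = 0.693147 / 44.7 = 0.01551 h⁻¹
t = ln(C₀ / C) / k = ln(2.650 / 1.82) / 0.01551
  = ln(1.456) / 0.01551 = 0.3757 / 0.01551 = 24.22 h

24 h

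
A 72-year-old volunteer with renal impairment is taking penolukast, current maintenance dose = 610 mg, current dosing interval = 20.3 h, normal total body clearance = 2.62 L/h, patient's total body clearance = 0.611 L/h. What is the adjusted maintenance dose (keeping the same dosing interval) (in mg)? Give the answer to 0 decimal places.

142 mg

To keep the same average steady-state level, dosing rate must scale with clearance.
CL ratio = 0.611 / 2.62 = 0.2332
New dose (same interval) = 610 × 0.2332 = 142.3 mg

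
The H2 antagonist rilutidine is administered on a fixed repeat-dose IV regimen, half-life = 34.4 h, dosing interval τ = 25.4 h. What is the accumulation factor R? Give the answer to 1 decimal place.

2.5

k = ln2 / t½ = 0.693147 / 34.4 = 0.02015 h⁻¹
e^(−kτ) = e^(−0.02015 × 25.4) = 0.5994
Accumulation ratio R = 1 / (1 − e^(−kτ)) = 1 / (1 − 0.5994) = 2.496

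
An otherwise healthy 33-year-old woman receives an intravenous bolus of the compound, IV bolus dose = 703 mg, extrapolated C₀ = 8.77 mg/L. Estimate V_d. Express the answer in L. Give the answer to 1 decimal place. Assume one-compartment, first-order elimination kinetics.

80.2 L

Vd = Dose / C₀ = 703.0 / 8.77 = 80.16 L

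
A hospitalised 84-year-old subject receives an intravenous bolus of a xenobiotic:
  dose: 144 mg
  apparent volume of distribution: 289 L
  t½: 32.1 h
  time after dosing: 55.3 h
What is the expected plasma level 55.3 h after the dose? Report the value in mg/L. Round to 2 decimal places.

0.15 mg/L

C₀ = Dose / Vd = 144.0 / 289 = 0.4983 mg/L
k = ln2 / t½ = 0.693147 / 32.1 = 0.02159 h⁻¹
C = C₀ · e^(−k·t) = 0.4983 × e^(−0.02159 × 55.3)
  = 0.4983 × 0.3030 = 0.1510 mg/L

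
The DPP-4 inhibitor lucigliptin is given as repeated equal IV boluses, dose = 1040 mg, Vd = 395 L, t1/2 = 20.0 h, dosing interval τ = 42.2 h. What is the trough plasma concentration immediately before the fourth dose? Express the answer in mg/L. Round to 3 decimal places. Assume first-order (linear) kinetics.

C₀ per dose = Dose / Vd = 1040 / 395 = 2.633 mg/L
k = ln2 / t½ = 0.693147 / 20.0 = 0.03466 h⁻¹
Fraction remaining after one interval: r = e^(−kτ) = e^(−0.03466 × 42.2) = 0.2316
Before dose 4, 3 doses have been given (aged 1τ, 2τ, 3τ).
C_trough = C₀ × (r + r² + … + r^3) = C₀ × r(1−r^3)/(1−r)
        = 2.633 × 0.2316 × (1 − 0.01242) / (1 − 0.2316) = 0.7837 mg/L

0.784 mg/L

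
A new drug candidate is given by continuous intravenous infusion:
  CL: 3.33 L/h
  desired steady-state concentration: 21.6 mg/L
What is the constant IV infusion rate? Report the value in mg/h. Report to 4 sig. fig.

At steady state, infusion rate R₀ = Css × CL = 21.6 × 3.330 = 71.93 mg/h

71.93 mg/h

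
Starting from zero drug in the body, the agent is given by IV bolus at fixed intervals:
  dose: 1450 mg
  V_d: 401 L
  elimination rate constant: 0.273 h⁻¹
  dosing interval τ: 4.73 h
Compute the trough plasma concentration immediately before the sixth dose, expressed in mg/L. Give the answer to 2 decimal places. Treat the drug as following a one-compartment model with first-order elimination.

C₀ per dose = Dose / Vd = 1450 / 401 = 3.616 mg/L
Fraction remaining after one interval: r = e^(−kτ) = e^(−0.2730 × 4.73) = 0.2749
Before dose 6, 5 doses have been given (aged 1τ, 2τ, 3τ, 4τ, 5τ).
C_trough = C₀ × (r + r² + … + r^5) = C₀ × r(1−r^5)/(1−r)
        = 3.616 × 0.2749 × (1 − 0.001570) / (1 − 0.2749) = 1.369 mg/L

1.37 mg/L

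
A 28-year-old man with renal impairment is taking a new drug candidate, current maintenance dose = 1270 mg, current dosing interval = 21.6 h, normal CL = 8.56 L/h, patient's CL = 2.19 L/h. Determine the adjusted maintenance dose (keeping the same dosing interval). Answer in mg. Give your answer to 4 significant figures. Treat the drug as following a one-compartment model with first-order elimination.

324.9 mg

To keep the same average steady-state level, dosing rate must scale with clearance.
CL ratio = 2.19 / 8.56 = 0.2558
New dose (same interval) = 1270 × 0.2558 = 324.9 mg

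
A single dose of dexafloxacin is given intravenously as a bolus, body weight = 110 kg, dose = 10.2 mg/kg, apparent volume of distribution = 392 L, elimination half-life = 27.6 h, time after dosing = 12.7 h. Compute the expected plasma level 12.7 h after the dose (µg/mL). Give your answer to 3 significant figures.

Total dose = 10.2 × 110 = 1122 mg
C₀ = Dose / Vd = 1122 / 392 = 2.862 mg/L
k = ln2 / t½ = 0.693147 / 27.6 = 0.02511 h⁻¹
C = C₀ · e^(−k·t) = 2.862 × e^(−0.02511 × 12.7)
  = 2.862 × 0.7270 = 2.081 mg/L
(2.081 mg/L = 2.081 µg/mL)

2.08 µg/mL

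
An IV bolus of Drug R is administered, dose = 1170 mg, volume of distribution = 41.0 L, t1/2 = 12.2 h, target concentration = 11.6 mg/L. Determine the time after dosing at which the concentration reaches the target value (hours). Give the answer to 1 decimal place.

C₀ = Dose / Vd = 1170 / 41.0 = 28.54 mg/L
k = ln2 / t½ = 0.693147 / 12.2 = 0.05682 h⁻¹
t = ln(C₀ / C) / k = ln(28.54 / 11.6) / 0.05682
  = ln(2.460) / 0.05682 = 0.9002 / 0.05682 = 15.84 h

15.8 h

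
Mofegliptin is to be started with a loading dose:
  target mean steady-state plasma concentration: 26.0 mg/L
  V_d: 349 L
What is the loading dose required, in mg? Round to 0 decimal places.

9074 mg

LD = Css × Vd = 26.0 × 349 = 9074 mg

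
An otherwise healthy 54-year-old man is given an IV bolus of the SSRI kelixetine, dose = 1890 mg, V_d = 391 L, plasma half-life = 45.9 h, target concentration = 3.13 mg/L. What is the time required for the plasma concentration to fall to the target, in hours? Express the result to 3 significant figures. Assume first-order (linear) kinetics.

C₀ = Dose / Vd = 1890 / 391 = 4.834 mg/L
k = ln2 / t½ = 0.693147 / 45.9 = 0.01510 h⁻¹
t = ln(C₀ / C) / k = ln(4.834 / 3.13) / 0.01510
  = ln(1.544) / 0.01510 = 0.4344 / 0.01510 = 28.77 h

28.8 h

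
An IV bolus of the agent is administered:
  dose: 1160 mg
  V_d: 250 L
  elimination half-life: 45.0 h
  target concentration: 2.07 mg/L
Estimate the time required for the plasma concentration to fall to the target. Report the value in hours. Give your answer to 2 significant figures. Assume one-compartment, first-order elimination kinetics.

C₀ = Dose / Vd = 1160 / 250 = 4.640 mg/L
k = ln2 / t½ = 0.693147 / 45.0 = 0.01540 h⁻¹
t = ln(C₀ / C) / k = ln(4.640 / 2.07) / 0.01540
  = ln(2.242) / 0.01540 = 0.8074 / 0.01540 = 52.43 h

52 h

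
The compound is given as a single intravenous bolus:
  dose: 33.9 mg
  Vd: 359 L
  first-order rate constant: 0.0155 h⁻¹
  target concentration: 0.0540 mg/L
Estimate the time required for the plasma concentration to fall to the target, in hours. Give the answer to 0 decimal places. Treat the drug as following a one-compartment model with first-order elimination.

C₀ = Dose / Vd = 33.90 / 359 = 0.09443 mg/L
t = ln(C₀ / C) / k = ln(0.09443 / 0.0540) / 0.01550
  = ln(1.749) / 0.01550 = 0.5590 / 0.01550 = 36.06 h

36 h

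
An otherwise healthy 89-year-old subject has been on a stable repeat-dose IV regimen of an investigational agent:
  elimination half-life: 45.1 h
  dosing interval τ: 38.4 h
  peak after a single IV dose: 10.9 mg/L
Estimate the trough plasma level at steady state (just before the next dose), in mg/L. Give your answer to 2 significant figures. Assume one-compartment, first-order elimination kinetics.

14 mg/L

k = ln2 / t½ = 0.693147 / 45.1 = 0.01537 h⁻¹
e^(−kτ) = e^(−0.01537 × 38.4) = 0.5542
Accumulation ratio R = 1 / (1 − e^(−kτ)) = 1 / (1 − 0.5542) = 2.243
Steady-state trough = C₀ × R × e^(−kτ) = 10.9 × 2.243 × 0.5542 = 13.55 mg/L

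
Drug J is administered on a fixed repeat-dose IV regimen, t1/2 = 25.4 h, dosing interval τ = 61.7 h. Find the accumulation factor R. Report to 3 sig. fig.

k = ln2 / t½ = 0.693147 / 25.4 = 0.02729 h⁻¹
e^(−kτ) = e^(−0.02729 × 61.7) = 0.1857
Accumulation ratio R = 1 / (1 − e^(−kτ)) = 1 / (1 − 0.1857) = 1.228

1.23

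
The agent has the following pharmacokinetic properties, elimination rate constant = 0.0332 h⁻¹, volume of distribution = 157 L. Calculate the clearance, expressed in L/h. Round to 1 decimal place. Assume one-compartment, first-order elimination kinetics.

5.2 L/h

CL = k × Vd = 0.0332 × 157 = 5.212 L/h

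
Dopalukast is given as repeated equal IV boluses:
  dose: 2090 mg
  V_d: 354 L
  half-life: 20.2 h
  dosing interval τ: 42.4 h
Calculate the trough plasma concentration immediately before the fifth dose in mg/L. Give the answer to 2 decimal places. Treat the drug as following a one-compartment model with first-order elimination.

1.79 mg/L

C₀ per dose = Dose / Vd = 2090 / 354 = 5.904 mg/L
k = ln2 / t½ = 0.693147 / 20.2 = 0.03431 h⁻¹
Fraction remaining after one interval: r = e^(−kτ) = e^(−0.03431 × 42.4) = 0.2335
Before dose 5, 4 doses have been given (aged 1τ, 2τ, 3τ, 4τ).
C_trough = C₀ × (r + r² + … + r^4) = C₀ × r(1−r^4)/(1−r)
        = 5.904 × 0.2335 × (1 − 0.002973) / (1 − 0.2335) = 1.793 mg/L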